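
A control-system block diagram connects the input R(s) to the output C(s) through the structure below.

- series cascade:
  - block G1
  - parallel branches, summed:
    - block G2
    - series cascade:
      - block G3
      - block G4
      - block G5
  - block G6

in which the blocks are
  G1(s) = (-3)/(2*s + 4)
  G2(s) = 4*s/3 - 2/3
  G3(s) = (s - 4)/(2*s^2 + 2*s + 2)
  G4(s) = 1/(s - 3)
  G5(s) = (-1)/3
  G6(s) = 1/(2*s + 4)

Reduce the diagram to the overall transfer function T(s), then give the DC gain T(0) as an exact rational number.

Reducing step by step:

Step 1 - series reduction of G3, G4, G5 -> (4 - s)/(6*s^3 - 12*s^2 - 12*s - 18)
Step 2 - sum the parallel branches G2, (G3*G4*G5) -> (8*s^4 - 20*s^3 - 8*s^2 - 17*s + 16)/(6*s^3 - 12*s^2 - 12*s - 18)
Step 3 - series reduction of G1, (G2+(G3*G4*G5)), G6 -> (-8*s^4 + 20*s^3 + 8*s^2 + 17*s - 16)/(8*s^5 + 16*s^4 - 48*s^3 - 152*s^2 - 160*s - 96)
The step-3 result is T(s). Setting s = 0: T(0) = -16/(-96) = 1/6.

Answer: 1/6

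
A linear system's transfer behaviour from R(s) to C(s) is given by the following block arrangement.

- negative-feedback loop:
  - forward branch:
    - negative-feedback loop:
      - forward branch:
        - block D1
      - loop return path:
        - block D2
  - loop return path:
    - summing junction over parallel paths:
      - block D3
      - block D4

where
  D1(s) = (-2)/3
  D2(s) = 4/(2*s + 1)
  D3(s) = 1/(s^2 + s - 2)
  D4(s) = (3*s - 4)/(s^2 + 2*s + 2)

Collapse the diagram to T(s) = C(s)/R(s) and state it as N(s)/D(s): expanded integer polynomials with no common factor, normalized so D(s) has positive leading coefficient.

Reducing step by step:

[1] close the feedback loop around D1, D2 gives (-4*s - 2)/(6*s - 5)
[2] combine D3, D4 in parallel gives (3*s^3 - 8*s + 10)/(s^4 + 3*s^3 + 2*s^2 - 2*s - 4)
[3] collapse the loop ([D1/(1+D1*D2)] forward, (D3+D4) return); the result is T(s) itself (integer coefficients, no common factor, positive leading denominator coefficient)

Answer: (-4*s^5 - 14*s^4 - 14*s^3 + 4*s^2 + 20*s + 8)/(6*s^5 + s^4 - 9*s^3 + 10*s^2 - 38*s)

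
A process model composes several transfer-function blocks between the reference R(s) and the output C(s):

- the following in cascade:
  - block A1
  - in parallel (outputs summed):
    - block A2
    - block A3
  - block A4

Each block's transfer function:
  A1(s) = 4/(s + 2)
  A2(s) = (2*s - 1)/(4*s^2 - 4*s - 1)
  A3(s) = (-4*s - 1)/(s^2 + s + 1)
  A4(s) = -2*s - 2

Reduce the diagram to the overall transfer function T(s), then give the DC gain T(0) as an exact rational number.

Step 1 - parallel reduction of A2, A3 gives (-14*s^3 + 13*s^2 + 9*s)/(4*s^4 - s^2 - 5*s - 1)
Step 2 - series reduction of A1, (A2+A3), A4 gives (112*s^4 + 8*s^3 - 176*s^2 - 72*s)/(4*s^5 + 8*s^4 - s^3 - 7*s^2 - 11*s - 2)
Step 2 gives the overall T(s). Then T(0) = 0/(-2) = 0.

Answer: 0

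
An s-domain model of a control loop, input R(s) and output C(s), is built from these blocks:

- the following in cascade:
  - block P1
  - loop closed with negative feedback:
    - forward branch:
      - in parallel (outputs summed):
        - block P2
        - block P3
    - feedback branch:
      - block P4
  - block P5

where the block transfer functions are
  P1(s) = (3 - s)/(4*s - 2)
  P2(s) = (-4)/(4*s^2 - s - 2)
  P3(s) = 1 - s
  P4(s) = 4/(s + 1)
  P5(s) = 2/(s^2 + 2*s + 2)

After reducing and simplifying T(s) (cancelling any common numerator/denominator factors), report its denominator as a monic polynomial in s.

[1] add P2, P3 (parallel); result (-4*s^3 + 5*s^2 + s - 6)/(4*s^2 - s - 2)
[2] feedback reduction of (P2+P3), P4; result (4*s^4 - s^3 - 6*s^2 + 5*s + 6)/(12*s^3 - 23*s^2 - s + 26)
[3] multiply P1, [(P2+P3)/(1+(P2+P3)*P4)], P5 (series); result (-4*s^5 + 13*s^4 + 3*s^3 - 23*s^2 + 9*s + 18)/(24*s^6 - 10*s^5 - 47*s^4 - 21*s^3 + 122*s^2 + 54*s - 52)
Step 3 gives the fully reduced T(s), with no common factor left to cancel. The denominator's leading coefficient is 24, so divide each of its coefficients by 24 to get the monic form.

Therefore the answer is s^6 - 5*s^5/12 - 47*s^4/24 - 7*s^3/8 + 61*s^2/12 + 9*s/4 - 13/6.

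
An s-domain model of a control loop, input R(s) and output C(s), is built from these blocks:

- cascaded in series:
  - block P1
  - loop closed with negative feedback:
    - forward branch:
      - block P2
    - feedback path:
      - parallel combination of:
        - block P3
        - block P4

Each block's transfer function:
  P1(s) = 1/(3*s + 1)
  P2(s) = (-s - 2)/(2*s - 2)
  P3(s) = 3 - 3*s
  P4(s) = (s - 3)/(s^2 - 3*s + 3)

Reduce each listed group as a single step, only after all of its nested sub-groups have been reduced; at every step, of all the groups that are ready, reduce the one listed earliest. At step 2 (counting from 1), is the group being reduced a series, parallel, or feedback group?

Step 1 - sum the parallel branches P3, P4
Step 2 - close the feedback loop around P2, (P3+P4)
Step 3 - series reduction of P1, [P2/(1+P2*(P3+P4))]
The group at step 2 is a feedback group.

Hence the answer: feedback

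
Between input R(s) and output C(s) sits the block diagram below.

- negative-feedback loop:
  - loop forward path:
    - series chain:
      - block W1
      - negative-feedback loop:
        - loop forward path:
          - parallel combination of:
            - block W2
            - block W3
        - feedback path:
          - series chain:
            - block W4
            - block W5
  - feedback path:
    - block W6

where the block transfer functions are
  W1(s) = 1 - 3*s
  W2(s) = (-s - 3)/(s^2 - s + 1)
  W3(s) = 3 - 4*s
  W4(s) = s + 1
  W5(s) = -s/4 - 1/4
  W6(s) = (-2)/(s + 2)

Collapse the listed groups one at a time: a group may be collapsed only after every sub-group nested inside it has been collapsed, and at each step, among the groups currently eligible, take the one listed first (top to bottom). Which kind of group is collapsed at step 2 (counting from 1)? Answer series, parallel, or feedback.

(1) parallel reduction of W2, W3
(2) reduce the series chain W4, W5
(3) reduce the feedback loop with forward (W2+W3) and return (W4*W5)
(4) multiply W1, [(W2+W3)/(1+(W2+W3)*(W4*W5))] (series)
(5) feedback reduction of (W1*[(W2+W3)/(1+(W2+W3)*(W4*W5))]), W6
Step 2 collapses a series group.

Hence the answer: series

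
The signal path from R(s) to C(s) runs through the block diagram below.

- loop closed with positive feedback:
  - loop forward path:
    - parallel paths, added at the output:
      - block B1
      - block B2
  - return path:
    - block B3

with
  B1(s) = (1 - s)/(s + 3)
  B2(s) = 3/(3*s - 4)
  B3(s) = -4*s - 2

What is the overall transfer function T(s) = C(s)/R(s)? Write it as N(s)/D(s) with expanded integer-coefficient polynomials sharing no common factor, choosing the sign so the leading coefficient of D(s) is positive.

1. combine B1, B2 in parallel -> (-3*s^2 + 10*s + 5)/(3*s^2 + 5*s - 12)
2. apply the feedback formula to (B1+B2), B3; the result is T(s) itself (integer coefficients, no common factor, positive leading denominator coefficient)

Hence the answer: (3*s^2 - 10*s - 5)/(12*s^3 - 37*s^2 - 45*s + 2)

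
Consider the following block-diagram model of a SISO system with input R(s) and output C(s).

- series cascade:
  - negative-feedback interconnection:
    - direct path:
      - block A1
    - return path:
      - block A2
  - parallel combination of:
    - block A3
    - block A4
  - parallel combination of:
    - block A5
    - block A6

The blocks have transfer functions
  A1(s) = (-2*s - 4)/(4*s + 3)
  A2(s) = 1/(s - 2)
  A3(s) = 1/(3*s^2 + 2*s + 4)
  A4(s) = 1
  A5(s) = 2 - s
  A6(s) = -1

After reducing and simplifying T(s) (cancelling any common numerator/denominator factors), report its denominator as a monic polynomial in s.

Step 1 - close the feedback loop around A1, A2 -> (8 - 2*s^2)/(4*s^2 - 7*s - 10)
Step 2 - add A3, A4 (parallel) -> (3*s^2 + 2*s + 5)/(3*s^2 + 2*s + 4)
Step 3 - combine A5, A6 in parallel -> 1 - s
Step 4 - multiply [A1/(1+A1*A2)], (A3+A4), (A5+A6) (series) -> (6*s^5 - 2*s^4 - 18*s^3 - 2*s^2 - 24*s + 40)/(12*s^4 - 13*s^3 - 28*s^2 - 48*s - 40)
That last expression is T(s), already simplified. Scaling its denominator by 1/12 (the reciprocal of the leading coefficient) yields the monic denominator.

Final answer: s^4 - 13*s^3/12 - 7*s^2/3 - 4*s - 10/3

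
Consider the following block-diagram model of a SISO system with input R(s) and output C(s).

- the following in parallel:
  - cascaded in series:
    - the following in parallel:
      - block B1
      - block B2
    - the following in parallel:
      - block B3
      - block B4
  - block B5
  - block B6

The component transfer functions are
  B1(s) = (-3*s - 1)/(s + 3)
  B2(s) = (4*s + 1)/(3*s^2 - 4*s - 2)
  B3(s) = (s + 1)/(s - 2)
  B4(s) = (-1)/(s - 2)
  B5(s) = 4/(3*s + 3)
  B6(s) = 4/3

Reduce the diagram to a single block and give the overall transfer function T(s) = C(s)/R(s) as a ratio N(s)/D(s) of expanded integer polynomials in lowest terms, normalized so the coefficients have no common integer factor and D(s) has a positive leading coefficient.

[1] add B1, B2 (parallel): (-9*s^3 + 13*s^2 + 23*s + 5)/(3*s^3 + 5*s^2 - 14*s - 6)
[2] reduce the parallel group B3, B4: s/(s - 2)
[3] series reduction of (B1+B2), (B3+B4): (-9*s^4 + 13*s^3 + 23*s^2 + 5*s)/(3*s^4 - s^3 - 24*s^2 + 22*s + 12)
[4] parallel reduction of ((B1+B2)*(B3+B4)), B5, B6: this yields T(s), and no further normalization is needed

Hence the answer: (-15*s^5 + 32*s^4 + 4*s^3 - 20*s^2 + 239*s + 96)/(9*s^5 + 6*s^4 - 75*s^3 - 6*s^2 + 102*s + 36)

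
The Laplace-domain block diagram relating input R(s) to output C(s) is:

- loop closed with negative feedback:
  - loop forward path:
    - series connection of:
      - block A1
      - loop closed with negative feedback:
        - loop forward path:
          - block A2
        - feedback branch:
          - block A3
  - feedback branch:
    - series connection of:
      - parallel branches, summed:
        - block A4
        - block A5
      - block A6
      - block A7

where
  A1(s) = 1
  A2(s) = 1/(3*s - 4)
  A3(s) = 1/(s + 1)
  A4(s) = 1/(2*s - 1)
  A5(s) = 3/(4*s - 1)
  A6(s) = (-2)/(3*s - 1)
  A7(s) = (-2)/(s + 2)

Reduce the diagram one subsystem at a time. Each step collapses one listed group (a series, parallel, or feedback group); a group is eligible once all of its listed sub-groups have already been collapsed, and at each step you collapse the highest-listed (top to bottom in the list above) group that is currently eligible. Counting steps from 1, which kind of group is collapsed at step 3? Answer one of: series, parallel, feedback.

The answer is parallel.

Reasoning:
Step 1: feedback reduction of A2, A3
Step 2: multiply A1, [A2/(1+A2*A3)] (series)
Step 3: reduce the parallel group A4, A5
Step 4: series reduction of (A4+A5), A6, A7
Step 5: apply the feedback formula to (A1*[A2/(1+A2*A3)]), ((A4+A5)*A6*A7)
Step 3: parallel.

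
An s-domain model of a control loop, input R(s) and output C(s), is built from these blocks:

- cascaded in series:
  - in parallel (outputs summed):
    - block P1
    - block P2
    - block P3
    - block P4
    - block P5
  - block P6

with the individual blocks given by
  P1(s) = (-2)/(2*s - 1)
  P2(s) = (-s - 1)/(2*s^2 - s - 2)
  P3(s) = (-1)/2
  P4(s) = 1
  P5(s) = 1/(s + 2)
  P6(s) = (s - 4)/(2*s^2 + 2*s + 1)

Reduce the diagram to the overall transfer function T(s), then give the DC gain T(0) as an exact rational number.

Step 1: parallel reduction of P1, P2, P3, P4, P5 gives (4*s^4 - 41*s^2 + 4*s + 28)/(8*s^4 + 8*s^3 - 22*s^2 - 8*s + 8)
Step 2: reduce the series chain (P1+P2+P3+P4+P5), P6 gives (4*s^5 - 16*s^4 - 41*s^3 + 168*s^2 + 12*s - 112)/(16*s^6 + 32*s^5 - 20*s^4 - 52*s^3 - 22*s^2 + 8*s + 8)
Evaluating the step-2 result (the overall T(s)) at s = 0 gives T(0) = -112/8 = -14.

Final answer: -14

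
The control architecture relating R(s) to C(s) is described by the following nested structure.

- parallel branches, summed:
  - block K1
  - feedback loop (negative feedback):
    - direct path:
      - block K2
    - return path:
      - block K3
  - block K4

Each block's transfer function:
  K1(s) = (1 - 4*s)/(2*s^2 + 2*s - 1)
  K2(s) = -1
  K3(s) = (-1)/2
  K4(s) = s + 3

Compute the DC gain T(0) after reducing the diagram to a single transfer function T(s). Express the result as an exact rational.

Answer: 4/3

Working:
Step 1 - feedback reduction of K2, K3: (-2)/3
Step 2 - combine K1, [K2/(1+K2*K3)], K4 in parallel: (6*s^3 + 20*s^2 - s - 4)/(6*s^2 + 6*s - 3)
The step-2 result is T(s). Setting s = 0: T(0) = -4/(-3) = 4/3.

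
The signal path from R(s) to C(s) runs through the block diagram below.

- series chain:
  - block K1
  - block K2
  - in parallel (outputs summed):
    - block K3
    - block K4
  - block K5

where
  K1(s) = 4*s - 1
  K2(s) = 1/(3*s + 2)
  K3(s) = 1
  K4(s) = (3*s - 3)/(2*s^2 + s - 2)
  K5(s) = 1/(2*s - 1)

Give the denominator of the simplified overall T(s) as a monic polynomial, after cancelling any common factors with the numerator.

Reducing step by step:

Step 1: parallel reduction of K3, K4, giving (2*s^2 + 4*s - 5)/(2*s^2 + s - 2)
Step 2: combine K1, K2, (K3+K4), K5 in series, giving (8*s^3 + 14*s^2 - 24*s + 5)/(12*s^4 + 8*s^3 - 15*s^2 - 4*s + 4)
That last expression is T(s), already simplified. Scaling its denominator by 1/12 (the reciprocal of the leading coefficient) yields the monic denominator.

Answer: s^4 + 2*s^3/3 - 5*s^2/4 - s/3 + 1/3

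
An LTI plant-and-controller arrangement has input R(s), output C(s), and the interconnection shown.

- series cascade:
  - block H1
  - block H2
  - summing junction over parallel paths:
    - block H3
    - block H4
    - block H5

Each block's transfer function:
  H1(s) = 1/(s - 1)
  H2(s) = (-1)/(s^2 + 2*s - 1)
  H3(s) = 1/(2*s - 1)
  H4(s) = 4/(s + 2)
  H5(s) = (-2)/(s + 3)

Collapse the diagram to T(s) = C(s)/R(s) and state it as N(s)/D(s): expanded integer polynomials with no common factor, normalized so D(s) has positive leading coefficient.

Step 1: reduce the parallel group H3, H4, H5: (5*s^2 + 19*s - 2)/(2*s^3 + 9*s^2 + 7*s - 6)
Step 2: series reduction of H1, H2, (H3+H4+H5); the result is T(s) itself (integer coefficients, no common factor, positive leading denominator coefficient)

Therefore the answer is (-5*s^2 - 19*s + 2)/(2*s^6 + 11*s^5 + 10*s^4 - 24*s^3 - 18*s^2 + 25*s - 6).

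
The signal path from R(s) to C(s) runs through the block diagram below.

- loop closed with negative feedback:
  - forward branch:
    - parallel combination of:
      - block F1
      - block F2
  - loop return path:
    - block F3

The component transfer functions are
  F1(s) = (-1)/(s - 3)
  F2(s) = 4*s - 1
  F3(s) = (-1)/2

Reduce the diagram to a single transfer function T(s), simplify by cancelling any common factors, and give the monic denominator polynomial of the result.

Answer: s^2 - 15*s/4 + 2

Working:
[1] combine F1, F2 in parallel, giving (4*s^2 - 13*s + 2)/(s - 3)
[2] collapse the loop ((F1+F2) forward, F3 return), giving (-8*s^2 + 26*s - 4)/(4*s^2 - 15*s + 8)
No further cancellation is possible in the step-2 result, so that is T(s). Its denominator becomes monic after dividing by the leading coefficient 4.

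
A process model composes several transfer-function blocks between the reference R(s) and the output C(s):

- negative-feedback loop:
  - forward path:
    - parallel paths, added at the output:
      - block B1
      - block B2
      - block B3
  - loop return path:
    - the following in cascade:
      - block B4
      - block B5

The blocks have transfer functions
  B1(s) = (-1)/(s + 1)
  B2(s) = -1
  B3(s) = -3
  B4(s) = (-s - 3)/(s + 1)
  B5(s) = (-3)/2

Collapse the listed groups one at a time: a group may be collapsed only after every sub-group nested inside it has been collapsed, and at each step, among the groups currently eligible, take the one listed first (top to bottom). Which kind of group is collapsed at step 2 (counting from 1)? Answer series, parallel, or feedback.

Reducing step by step:

Step 1. parallel reduction of B1, B2, B3
Step 2. series reduction of B4, B5
Step 3. reduce the feedback loop with forward (B1+B2+B3) and return (B4*B5)
The group at step 2 is a series group.

Answer: series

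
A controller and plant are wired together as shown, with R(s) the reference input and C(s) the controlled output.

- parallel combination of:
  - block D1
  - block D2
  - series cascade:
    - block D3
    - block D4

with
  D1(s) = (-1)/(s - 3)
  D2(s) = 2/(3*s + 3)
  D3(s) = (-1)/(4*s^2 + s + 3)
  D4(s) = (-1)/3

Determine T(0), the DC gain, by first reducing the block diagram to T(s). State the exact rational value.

Reducing step by step:

Step 1 - reduce the series chain D3, D4 = 1/(12*s^2 + 3*s + 9)
Step 2 - combine D1, D2, (D3*D4) in parallel = (-4*s^3 - 36*s^2 - 14*s - 30)/(12*s^4 - 21*s^3 - 33*s^2 - 27*s - 27)
That last expression is T(s); at s = 0 only the constant terms survive, so T(0) = -30/(-27) = 10/9.

Answer: 10/9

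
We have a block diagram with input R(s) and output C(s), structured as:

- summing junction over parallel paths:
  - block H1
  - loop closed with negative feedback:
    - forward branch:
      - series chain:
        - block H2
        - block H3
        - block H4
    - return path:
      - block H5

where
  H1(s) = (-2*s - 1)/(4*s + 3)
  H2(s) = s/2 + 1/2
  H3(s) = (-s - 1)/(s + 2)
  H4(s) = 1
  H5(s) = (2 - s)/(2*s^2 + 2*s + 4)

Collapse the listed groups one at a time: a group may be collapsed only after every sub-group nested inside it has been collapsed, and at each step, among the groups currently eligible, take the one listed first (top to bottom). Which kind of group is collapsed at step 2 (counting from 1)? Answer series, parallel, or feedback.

Reducing step by step:

Step 1 - reduce the series chain H2, H3, H4
Step 2 - reduce the feedback loop with forward (H2*H3*H4) and return H5
Step 3 - combine H1, [(H2*H3*H4)/(1+(H2*H3*H4)*H5)] in parallel
Step 2 collapses a feedback group.

Answer: feedback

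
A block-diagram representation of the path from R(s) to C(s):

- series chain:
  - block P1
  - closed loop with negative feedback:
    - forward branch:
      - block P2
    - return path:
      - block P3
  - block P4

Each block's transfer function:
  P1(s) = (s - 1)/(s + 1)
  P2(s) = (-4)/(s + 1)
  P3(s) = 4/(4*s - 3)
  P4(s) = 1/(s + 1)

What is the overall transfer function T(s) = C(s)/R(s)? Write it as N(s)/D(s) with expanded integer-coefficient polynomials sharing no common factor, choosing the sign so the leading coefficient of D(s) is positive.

[1] collapse the loop (P2 forward, P3 return) gives (12 - 16*s)/(4*s^2 + s - 19)
[2] series reduction of P1, [P2/(1+P2*P3)], P4, which is the overall transfer function T(s) = C(s)/R(s) in lowest terms

Answer: (-16*s^2 + 28*s - 12)/(4*s^4 + 9*s^3 - 13*s^2 - 37*s - 19)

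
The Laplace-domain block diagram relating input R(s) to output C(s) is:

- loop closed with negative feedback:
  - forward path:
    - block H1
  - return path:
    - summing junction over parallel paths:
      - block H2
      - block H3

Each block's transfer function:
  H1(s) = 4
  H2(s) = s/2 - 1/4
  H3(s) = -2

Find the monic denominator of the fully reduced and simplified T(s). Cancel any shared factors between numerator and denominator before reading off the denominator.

Step 1: sum the parallel branches H2, H3 gives s/2 - 9/4
Step 2: feedback reduction of H1, (H2+H3) gives 2/(s - 4)
No further cancellation is possible in the step-2 result, so that is T(s). Its denominator is already monic.

Answer: s - 4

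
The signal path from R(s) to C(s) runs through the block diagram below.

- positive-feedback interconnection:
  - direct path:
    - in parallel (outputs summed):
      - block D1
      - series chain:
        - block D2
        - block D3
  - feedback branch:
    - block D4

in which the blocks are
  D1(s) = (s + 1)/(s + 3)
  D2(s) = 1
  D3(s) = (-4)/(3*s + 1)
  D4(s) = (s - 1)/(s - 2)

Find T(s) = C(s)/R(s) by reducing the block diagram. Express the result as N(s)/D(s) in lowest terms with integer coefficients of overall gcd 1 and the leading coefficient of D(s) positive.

1. multiply D2, D3 (series): (-4)/(3*s + 1)
2. add D1, (D2*D3) (parallel): (3*s^2 - 11)/(3*s^2 + 10*s + 3)
3. close the feedback loop around (D1+(D2*D3)), D4: this yields T(s), and no further normalization is needed

Therefore the answer is (3*s^3 - 6*s^2 - 11*s + 22)/(7*s^2 - 6*s - 17).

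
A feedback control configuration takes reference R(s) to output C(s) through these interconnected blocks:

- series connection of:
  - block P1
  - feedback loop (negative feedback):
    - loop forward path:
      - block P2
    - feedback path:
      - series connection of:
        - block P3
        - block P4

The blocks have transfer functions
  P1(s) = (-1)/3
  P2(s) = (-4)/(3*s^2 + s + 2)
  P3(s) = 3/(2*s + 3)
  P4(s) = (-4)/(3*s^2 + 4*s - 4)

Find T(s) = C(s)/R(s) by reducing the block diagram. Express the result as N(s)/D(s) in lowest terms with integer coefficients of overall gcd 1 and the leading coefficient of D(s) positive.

The answer is (24*s^3 + 68*s^2 + 16*s - 48)/(54*s^5 + 171*s^4 + 123*s^3 + 6*s^2 - 12*s + 72).

Reasoning:
(1) reduce the series chain P3, P4 -> (-12)/(6*s^3 + 17*s^2 + 4*s - 12)
(2) apply the feedback formula to P2, (P3*P4) -> (-24*s^3 - 68*s^2 - 16*s + 48)/(18*s^5 + 57*s^4 + 41*s^3 + 2*s^2 - 4*s + 24)
(3) multiply P1, [P2/(1+P2*(P3*P4))] (series); the result is T(s) itself (integer coefficients, no common factor, positive leading denominator coefficient)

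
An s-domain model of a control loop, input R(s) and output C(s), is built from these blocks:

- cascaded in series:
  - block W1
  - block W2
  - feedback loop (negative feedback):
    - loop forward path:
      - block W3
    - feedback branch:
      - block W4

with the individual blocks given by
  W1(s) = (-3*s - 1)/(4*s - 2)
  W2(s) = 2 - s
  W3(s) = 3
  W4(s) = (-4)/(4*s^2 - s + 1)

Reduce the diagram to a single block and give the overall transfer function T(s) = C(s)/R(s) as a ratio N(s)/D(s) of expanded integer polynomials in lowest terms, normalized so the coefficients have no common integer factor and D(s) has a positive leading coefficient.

Reducing step by step:

1. apply the feedback formula to W3, W4, giving (12*s^2 - 3*s + 3)/(4*s^2 - s - 11)
2. reduce the series chain W1, W2, [W3/(1+W3*W4)]; the result is T(s) itself (integer coefficients, no common factor, positive leading denominator coefficient)

Answer: (36*s^4 - 69*s^3 - 9*s - 6)/(16*s^3 - 12*s^2 - 42*s + 22)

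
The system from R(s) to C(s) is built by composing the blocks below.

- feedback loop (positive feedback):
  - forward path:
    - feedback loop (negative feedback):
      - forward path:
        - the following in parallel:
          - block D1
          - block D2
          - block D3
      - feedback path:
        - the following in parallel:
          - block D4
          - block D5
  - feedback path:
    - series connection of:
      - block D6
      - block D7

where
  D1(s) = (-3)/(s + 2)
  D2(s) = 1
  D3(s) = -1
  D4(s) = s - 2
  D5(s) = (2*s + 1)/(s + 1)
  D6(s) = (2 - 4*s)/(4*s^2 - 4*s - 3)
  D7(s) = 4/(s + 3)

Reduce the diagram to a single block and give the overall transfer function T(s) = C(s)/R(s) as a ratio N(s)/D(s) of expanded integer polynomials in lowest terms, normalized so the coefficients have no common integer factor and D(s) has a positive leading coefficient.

Answer: (12*s^4 + 36*s^3 - 21*s^2 - 72*s - 27)/(8*s^5 + 16*s^4 - 50*s^3 - 10*s^2 + 99*s + 21)

Working:
1. add D1, D2, D3 (parallel): (-3)/(s + 2)
2. parallel reduction of D4, D5: (s^2 + s - 1)/(s + 1)
3. close the feedback loop around (D1+D2+D3), (D4+D5): (3*s + 3)/(2*s^2 - 5)
4. multiply D6, D7 (series): (8 - 16*s)/(4*s^3 + 8*s^2 - 15*s - 9)
5. reduce the feedback loop with forward [(D1+D2+D3)/(1+(D1+D2+D3)*(D4+D5))] and return (D6*D7): this yields T(s), and no further normalization is needed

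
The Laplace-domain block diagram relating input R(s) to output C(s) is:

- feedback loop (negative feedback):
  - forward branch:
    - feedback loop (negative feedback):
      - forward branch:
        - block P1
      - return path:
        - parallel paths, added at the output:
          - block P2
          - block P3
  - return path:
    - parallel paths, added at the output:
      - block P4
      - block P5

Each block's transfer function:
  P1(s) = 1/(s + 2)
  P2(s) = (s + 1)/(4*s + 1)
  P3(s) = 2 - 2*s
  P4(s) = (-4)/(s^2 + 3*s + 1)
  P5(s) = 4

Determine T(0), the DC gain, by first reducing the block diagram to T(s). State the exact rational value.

Step 1: reduce the parallel group P2, P3 gives (-8*s^2 + 7*s + 3)/(4*s + 1)
Step 2: feedback reduction of P1, (P2+P3) gives (-4*s - 1)/(4*s^2 - 16*s - 5)
Step 3: combine P4, P5 in parallel gives (4*s^2 + 12*s)/(s^2 + 3*s + 1)
Step 4: apply the feedback formula to [P1/(1+P1*(P2+P3))], (P4+P5) gives (-4*s^3 - 13*s^2 - 7*s - 1)/(4*s^4 - 20*s^3 - 101*s^2 - 43*s - 5)
That last expression is T(s); at s = 0 only the constant terms survive, so T(0) = -1/(-5) = 1/5.

Hence the answer: 1/5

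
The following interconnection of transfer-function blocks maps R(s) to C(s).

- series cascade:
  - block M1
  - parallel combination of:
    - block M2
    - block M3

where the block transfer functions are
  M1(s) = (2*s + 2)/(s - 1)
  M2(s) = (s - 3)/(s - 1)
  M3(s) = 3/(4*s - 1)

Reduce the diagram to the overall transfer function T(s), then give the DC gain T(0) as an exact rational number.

1. sum the parallel branches M2, M3, giving (4*s^2 - 10*s)/(4*s^2 - 5*s + 1)
2. reduce the series chain M1, (M2+M3), giving (8*s^3 - 12*s^2 - 20*s)/(4*s^3 - 9*s^2 + 6*s - 1)
DC gain: substitute s = 0 into T(s) from step 2: T(0) = 0/(-1) = 0.

Final answer: 0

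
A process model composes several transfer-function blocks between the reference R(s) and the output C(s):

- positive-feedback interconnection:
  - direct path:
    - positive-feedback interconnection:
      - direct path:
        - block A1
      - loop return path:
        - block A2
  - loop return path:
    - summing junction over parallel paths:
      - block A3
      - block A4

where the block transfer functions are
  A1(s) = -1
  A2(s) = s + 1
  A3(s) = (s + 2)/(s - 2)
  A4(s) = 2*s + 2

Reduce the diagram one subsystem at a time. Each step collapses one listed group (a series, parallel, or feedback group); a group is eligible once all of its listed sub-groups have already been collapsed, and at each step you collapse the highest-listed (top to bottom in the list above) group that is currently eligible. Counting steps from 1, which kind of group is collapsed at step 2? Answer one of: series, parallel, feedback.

The answer is parallel.

Reasoning:
(1) close the feedback loop around A1, A2
(2) parallel reduction of A3, A4
(3) feedback reduction of [A1/(1-A1*A2)], (A3+A4)
So the answer for step 2 is parallel.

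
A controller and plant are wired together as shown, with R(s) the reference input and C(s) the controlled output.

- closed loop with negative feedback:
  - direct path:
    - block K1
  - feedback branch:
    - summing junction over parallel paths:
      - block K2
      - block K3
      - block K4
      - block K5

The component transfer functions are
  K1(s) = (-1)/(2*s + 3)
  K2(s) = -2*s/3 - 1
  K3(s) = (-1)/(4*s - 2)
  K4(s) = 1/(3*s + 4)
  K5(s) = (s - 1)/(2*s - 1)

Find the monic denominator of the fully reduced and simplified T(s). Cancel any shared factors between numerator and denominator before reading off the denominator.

Answer: s^3 + 103*s^2/48 + 47*s/96 - 9/16

Working:
1. sum the parallel branches K2, K3, K4, K5, giving (-24*s^3 - 38*s^2 - 5*s - 18)/(36*s^2 + 30*s - 24)
2. apply the feedback formula to K1, (K2+K3+K4+K5), giving (-36*s^2 - 30*s + 24)/(96*s^3 + 206*s^2 + 47*s - 54)
No further cancellation is possible in the step-2 result, so that is T(s). Its denominator becomes monic after dividing by the leading coefficient 96.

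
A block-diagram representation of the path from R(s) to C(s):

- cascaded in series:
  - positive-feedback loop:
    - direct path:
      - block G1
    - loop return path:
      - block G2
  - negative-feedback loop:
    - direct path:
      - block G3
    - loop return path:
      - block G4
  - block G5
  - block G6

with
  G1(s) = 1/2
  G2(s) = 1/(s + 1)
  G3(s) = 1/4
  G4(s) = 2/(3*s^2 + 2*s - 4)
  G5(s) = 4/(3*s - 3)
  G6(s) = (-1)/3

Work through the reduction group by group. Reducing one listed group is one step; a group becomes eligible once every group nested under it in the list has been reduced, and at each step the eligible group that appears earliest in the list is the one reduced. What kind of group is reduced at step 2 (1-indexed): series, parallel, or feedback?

Step 1 - close the feedback loop around G1, G2
Step 2 - close the feedback loop around G3, G4
Step 3 - series reduction of [G1/(1-G1*G2)], [G3/(1+G3*G4)], G5, G6
So the answer for step 2 is feedback.

Answer: feedback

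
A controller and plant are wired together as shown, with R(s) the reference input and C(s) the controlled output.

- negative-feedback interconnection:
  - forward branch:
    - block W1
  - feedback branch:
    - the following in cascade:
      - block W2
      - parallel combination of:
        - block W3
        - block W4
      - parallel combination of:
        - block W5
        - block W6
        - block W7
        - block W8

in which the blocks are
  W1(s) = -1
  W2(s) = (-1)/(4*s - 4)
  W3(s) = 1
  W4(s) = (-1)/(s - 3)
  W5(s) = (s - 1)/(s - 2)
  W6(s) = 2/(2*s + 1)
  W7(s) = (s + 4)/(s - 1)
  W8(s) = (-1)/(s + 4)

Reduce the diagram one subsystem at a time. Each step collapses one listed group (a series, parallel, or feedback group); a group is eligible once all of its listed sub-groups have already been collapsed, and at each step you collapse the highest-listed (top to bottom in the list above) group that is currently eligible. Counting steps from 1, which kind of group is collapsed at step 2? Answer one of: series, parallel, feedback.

Step 1. parallel reduction of W3, W4
Step 2. add W5, W6, W7, W8 (parallel)
Step 3. reduce the series chain W2, (W3+W4), (W5+W6+W7+W8)
Step 4. feedback reduction of W1, (W2*(W3+W4)*(W5+W6+W7+W8))
Step 2 collapses a parallel group.

Therefore the answer is parallel.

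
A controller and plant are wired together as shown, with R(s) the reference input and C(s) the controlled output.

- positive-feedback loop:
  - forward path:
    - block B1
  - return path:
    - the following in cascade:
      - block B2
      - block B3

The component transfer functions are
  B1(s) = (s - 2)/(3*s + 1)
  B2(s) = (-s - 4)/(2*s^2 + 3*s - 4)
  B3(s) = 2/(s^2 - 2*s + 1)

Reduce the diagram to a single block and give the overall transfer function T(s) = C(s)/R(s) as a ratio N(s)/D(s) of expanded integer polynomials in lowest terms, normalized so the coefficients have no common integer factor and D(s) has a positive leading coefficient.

First reduce the diagram to T(s).

1. multiply B2, B3 (series), giving (-2*s - 8)/(2*s^4 - s^3 - 8*s^2 + 11*s - 4)
2. collapse the loop (B1 forward, (B2*B3) return) - this is the overall T(s), already in the required normalized form

Answer: (2*s^5 - 5*s^4 - 6*s^3 + 27*s^2 - 26*s + 8)/(6*s^5 - s^4 - 25*s^3 + 27*s^2 + 3*s - 20)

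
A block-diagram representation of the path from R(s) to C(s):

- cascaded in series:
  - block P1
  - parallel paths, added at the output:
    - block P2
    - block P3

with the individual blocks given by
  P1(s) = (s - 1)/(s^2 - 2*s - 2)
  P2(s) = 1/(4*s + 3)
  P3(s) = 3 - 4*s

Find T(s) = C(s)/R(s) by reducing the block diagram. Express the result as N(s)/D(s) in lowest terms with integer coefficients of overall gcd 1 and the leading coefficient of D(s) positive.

Step 1 - add P2, P3 (parallel) -> (10 - 16*s^2)/(4*s + 3)
Step 2 - multiply P1, (P2+P3) (series), giving the overall T(s)

Therefore the answer is (-16*s^3 + 16*s^2 + 10*s - 10)/(4*s^3 - 5*s^2 - 14*s - 6).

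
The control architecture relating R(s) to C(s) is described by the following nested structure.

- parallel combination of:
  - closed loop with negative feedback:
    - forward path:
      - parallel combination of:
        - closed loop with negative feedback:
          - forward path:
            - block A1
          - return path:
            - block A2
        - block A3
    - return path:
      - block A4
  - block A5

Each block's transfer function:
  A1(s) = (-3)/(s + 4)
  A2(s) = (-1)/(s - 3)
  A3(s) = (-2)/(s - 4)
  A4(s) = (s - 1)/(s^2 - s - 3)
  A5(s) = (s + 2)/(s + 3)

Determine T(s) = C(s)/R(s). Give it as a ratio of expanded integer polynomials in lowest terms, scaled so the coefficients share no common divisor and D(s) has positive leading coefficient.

1. feedback reduction of A1, A2 -> (9 - 3*s)/(s^2 + s - 9)
2. sum the parallel branches [A1/(1+A1*A2)], A3 -> (-5*s^2 + 19*s - 18)/(s^3 - 3*s^2 - 13*s + 36)
3. close the feedback loop around ([A1/(1+A1*A2)]+A3), A4 -> (-5*s^4 + 24*s^3 - 22*s^2 - 39*s + 54)/(s^5 - 4*s^4 - 18*s^3 + 82*s^2 - 34*s - 90)
4. add [([A1/(1+A1*A2)]+A3)/(1+([A1/(1+A1*A2)]+A3)*A4)], A5 (parallel) - this is the overall T(s), already in the required normalized form

Answer: (s^6 - 7*s^5 - 17*s^4 + 96*s^3 + 25*s^2 - 221*s - 18)/(s^6 - s^5 - 30*s^4 + 28*s^3 + 212*s^2 - 192*s - 270)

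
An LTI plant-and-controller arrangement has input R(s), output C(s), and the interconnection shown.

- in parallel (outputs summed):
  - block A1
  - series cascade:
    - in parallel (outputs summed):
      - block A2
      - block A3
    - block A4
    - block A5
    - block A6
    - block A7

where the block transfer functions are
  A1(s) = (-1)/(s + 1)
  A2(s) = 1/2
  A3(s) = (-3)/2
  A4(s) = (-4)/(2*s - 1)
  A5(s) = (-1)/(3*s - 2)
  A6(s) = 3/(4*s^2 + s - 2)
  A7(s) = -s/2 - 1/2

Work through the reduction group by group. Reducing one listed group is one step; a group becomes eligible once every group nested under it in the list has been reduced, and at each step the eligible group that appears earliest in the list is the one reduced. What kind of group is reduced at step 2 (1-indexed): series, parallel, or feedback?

1. sum the parallel branches A2, A3
2. combine (A2+A3), A4, A5, A6, A7 in series
3. add A1, ((A2+A3)*A4*A5*A6*A7) (parallel)
The group at step 2 is a series group.

Answer: series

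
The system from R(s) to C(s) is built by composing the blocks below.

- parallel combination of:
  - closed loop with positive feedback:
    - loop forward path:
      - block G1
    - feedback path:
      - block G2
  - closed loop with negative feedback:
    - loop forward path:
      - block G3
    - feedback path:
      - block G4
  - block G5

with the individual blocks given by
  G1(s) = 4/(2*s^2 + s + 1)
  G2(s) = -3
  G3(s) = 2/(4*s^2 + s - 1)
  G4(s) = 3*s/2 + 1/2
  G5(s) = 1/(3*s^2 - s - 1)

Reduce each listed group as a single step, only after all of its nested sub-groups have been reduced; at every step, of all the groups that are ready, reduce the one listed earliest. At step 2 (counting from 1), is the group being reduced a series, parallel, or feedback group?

Step 1 - apply the feedback formula to G1, G2
Step 2 - apply the feedback formula to G3, G4
Step 3 - parallel reduction of [G1/(1-G1*G2)], [G3/(1+G3*G4)], G5
So the answer for step 2 is feedback.

Final answer: feedback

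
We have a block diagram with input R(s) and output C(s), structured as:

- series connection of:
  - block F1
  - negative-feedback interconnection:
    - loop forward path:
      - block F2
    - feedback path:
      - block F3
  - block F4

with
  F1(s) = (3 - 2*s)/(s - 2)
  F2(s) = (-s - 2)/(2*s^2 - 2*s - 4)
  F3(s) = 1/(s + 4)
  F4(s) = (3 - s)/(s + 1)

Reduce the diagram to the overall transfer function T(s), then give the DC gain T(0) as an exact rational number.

(1) feedback reduction of F2, F3: (-s^2 - 6*s - 8)/(2*s^3 + 6*s^2 - 13*s - 18)
(2) combine F1, [F2/(1+F2*F3)], F4 in series: (-2*s^4 - 3*s^3 + 29*s^2 + 18*s - 72)/(2*s^5 + 4*s^4 - 23*s^3 - 17*s^2 + 44*s + 36)
Evaluating the step-2 result (the overall T(s)) at s = 0 gives T(0) = -72/36 = -2.

Therefore the answer is -2.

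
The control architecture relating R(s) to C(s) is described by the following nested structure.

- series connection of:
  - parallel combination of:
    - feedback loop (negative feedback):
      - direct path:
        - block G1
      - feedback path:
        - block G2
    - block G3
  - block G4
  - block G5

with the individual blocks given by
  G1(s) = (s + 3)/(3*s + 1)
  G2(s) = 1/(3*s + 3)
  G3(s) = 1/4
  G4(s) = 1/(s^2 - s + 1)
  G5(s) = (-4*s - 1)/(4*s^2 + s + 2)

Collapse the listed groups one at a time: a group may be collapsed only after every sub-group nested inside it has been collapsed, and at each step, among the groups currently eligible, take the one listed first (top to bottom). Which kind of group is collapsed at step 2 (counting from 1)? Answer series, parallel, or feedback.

The answer is parallel.

Reasoning:
1. apply the feedback formula to G1, G2
2. reduce the parallel group [G1/(1+G1*G2)], G3
3. combine ([G1/(1+G1*G2)]+G3), G4, G5 in series
So the answer for step 2 is parallel.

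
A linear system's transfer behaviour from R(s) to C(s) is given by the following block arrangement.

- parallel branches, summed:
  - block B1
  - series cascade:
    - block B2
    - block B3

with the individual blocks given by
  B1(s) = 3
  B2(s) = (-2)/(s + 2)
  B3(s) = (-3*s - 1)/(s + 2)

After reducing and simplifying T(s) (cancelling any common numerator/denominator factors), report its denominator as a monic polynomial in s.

1. multiply B2, B3 (series) gives (6*s + 2)/(s^2 + 4*s + 4)
2. add B1, (B2*B3) (parallel) gives (3*s^2 + 18*s + 14)/(s^2 + 4*s + 4)
No further cancellation is possible in the step-2 result, so that is T(s). Its denominator is already monic.

Therefore the answer is s^2 + 4*s + 4.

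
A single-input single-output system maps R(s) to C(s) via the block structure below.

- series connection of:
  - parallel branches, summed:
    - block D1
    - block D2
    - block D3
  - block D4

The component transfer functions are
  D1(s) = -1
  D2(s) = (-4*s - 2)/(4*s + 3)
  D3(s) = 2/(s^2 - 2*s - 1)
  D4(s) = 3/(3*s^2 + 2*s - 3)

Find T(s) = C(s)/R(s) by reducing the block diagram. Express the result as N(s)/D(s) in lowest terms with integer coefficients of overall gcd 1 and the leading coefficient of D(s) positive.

Step 1: combine D1, D2, D3 in parallel; result (-8*s^3 + 11*s^2 + 26*s + 11)/(4*s^3 - 5*s^2 - 10*s - 3)
Step 2: multiply (D1+D2+D3), D4 (series): this yields T(s), and no further normalization is needed

Therefore the answer is (-24*s^3 + 33*s^2 + 78*s + 33)/(12*s^5 - 7*s^4 - 52*s^3 - 14*s^2 + 24*s + 9).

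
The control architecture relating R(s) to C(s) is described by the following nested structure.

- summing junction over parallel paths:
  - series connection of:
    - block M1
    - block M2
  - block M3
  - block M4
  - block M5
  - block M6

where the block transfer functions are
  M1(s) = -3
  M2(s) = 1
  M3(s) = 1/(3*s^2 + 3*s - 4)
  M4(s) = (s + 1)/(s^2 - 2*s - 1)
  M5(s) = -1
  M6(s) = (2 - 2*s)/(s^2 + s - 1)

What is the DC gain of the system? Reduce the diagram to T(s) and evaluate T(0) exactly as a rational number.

Step 1 - reduce the series chain M1, M2, giving -3
Step 2 - reduce the parallel group (M1*M2), M3, M4, M5, M6, giving (-12*s^6 - 3*s^5 + 98*s^4 + 41*s^3 - 139*s^2 + 4*s + 29)/(3*s^6 - 19*s^4 - 5*s^3 + 22*s^2 - s - 4)
Step 2 gives the overall T(s). Then T(0) = 29/(-4) = -29/4.

Final answer: -29/4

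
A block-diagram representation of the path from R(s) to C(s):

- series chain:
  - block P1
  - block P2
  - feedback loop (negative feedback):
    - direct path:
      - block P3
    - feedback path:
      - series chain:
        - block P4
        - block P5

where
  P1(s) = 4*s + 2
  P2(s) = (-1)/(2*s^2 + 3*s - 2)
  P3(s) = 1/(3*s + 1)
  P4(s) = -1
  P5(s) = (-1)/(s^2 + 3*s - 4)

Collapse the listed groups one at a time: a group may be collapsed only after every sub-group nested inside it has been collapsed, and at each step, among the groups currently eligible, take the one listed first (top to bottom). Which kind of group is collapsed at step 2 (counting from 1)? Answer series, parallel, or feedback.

Step 1: reduce the series chain P4, P5
Step 2: close the feedback loop around P3, (P4*P5)
Step 3: combine P1, P2, [P3/(1+P3*(P4*P5))] in series
Step 2 collapses a feedback group.

Hence the answer: feedback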